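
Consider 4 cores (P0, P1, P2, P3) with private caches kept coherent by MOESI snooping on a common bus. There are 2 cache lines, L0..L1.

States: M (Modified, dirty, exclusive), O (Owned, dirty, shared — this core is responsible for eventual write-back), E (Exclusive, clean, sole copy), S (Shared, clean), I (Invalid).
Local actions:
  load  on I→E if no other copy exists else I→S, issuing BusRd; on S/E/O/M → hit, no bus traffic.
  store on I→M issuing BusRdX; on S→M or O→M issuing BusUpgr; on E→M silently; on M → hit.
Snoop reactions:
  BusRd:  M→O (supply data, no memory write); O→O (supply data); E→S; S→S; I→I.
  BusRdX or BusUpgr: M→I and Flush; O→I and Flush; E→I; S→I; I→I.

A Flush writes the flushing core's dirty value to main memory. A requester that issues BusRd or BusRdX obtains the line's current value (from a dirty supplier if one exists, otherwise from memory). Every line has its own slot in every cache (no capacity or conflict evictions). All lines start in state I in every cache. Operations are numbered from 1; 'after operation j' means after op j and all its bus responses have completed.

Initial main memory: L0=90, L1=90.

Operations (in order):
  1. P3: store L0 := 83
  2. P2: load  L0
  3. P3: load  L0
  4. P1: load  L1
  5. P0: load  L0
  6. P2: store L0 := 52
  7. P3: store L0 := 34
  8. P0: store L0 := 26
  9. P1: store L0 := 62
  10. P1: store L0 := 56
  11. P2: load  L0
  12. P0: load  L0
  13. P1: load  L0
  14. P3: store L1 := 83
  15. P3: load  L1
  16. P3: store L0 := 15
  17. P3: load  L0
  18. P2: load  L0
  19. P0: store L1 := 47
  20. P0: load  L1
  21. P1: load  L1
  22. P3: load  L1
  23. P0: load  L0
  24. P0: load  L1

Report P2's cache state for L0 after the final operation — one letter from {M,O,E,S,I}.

[1] P3: store L0 := 83 | P0:I, P1:I, P2:I, P3:M(83) | bus: BusRdX
[2] P2: load  L0 | P0:I, P1:I, P2:S(83), P3:O(83) | bus: BusRd
[3] P3: load  L0 | P0:I, P1:I, P2:S(83), P3:O(83) | bus: none
[4] P1: load  L1 | P0:I, P1:E(90), P2:I, P3:I | bus: BusRd
[5] P0: load  L0 | P0:S(83), P1:I, P2:S(83), P3:O(83) | bus: BusRd
[6] P2: store L0 := 52 | P0:I, P1:I, P2:M(52), P3:I | bus: BusUpgr,Flush
[7] P3: store L0 := 34 | P0:I, P1:I, P2:I, P3:M(34) | bus: BusRdX,Flush
[8] P0: store L0 := 26 | P0:M(26), P1:I, P2:I, P3:I | bus: BusRdX,Flush
[9] P1: store L0 := 62 | P0:I, P1:M(62), P2:I, P3:I | bus: BusRdX,Flush
[10] P1: store L0 := 56 | P0:I, P1:M(56), P2:I, P3:I | bus: none
[11] P2: load  L0 | P0:I, P1:O(56), P2:S(56), P3:I | bus: BusRd
[12] P0: load  L0 | P0:S(56), P1:O(56), P2:S(56), P3:I | bus: BusRd
[13] P1: load  L0 | P0:S(56), P1:O(56), P2:S(56), P3:I | bus: none
[14] P3: store L1 := 83 | P0:I, P1:I, P2:I, P3:M(83) | bus: BusRdX
[15] P3: load  L1 | P0:I, P1:I, P2:I, P3:M(83) | bus: none
[16] P3: store L0 := 15 | P0:I, P1:I, P2:I, P3:M(15) | bus: BusRdX,Flush
[17] P3: load  L0 | P0:I, P1:I, P2:I, P3:M(15) | bus: none
[18] P2: load  L0 | P0:I, P1:I, P2:S(15), P3:O(15) | bus: BusRd
[19] P0: store L1 := 47 | P0:M(47), P1:I, P2:I, P3:I | bus: BusRdX,Flush
[20] P0: load  L1 | P0:M(47), P1:I, P2:I, P3:I | bus: none
[21] P1: load  L1 | P0:O(47), P1:S(47), P2:I, P3:I | bus: BusRd
[22] P3: load  L1 | P0:O(47), P1:S(47), P2:I, P3:S(47) | bus: BusRd
[23] P0: load  L0 | P0:S(15), P1:I, P2:S(15), P3:O(15) | bus: BusRd
[24] P0: load  L1 | P0:O(47), P1:S(47), P2:I, P3:S(47) | bus: none

state = S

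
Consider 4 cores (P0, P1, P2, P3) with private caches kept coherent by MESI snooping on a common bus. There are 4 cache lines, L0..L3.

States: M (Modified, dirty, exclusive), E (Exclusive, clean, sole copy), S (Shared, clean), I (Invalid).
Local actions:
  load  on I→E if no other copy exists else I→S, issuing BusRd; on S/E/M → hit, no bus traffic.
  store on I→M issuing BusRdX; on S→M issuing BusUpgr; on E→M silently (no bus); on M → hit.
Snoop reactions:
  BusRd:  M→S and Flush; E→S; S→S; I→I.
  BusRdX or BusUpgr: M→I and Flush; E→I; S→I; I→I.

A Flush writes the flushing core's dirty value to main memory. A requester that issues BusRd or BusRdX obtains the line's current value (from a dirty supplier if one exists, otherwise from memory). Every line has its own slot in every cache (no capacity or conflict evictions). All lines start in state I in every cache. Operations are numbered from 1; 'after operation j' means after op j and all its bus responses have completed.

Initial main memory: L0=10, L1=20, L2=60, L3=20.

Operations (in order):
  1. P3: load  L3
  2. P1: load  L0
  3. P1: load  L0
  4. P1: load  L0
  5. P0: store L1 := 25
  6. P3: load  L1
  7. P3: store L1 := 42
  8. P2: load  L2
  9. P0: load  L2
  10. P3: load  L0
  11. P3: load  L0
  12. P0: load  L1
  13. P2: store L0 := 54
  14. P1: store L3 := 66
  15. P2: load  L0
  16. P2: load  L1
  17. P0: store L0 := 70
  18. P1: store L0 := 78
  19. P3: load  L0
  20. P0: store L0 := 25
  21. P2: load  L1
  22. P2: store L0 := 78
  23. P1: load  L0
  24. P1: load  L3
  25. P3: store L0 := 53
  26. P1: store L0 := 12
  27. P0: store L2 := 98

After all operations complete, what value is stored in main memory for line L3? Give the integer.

1. P3: load  L3  bus=[BusRd]  L3: P0=I P1=I P2=I P3=E  mem[L3]=20
2. P1: load  L0  bus=[BusRd]  L0: P0=I P1=E P2=I P3=I  mem[L0]=10
3. P1: load  L0  bus=[-]  L0: P0=I P1=E P2=I P3=I  mem[L0]=10
4. P1: load  L0  bus=[-]  L0: P0=I P1=E P2=I P3=I  mem[L0]=10
5. P0: store L1 := 25  bus=[BusRdX]  L1: P0=M P1=I P2=I P3=I  mem[L1]=20
6. P3: load  L1  bus=[BusRd,Flush]  L1: P0=S P1=I P2=I P3=S  mem[L1]=25
7. P3: store L1 := 42  bus=[BusUpgr]  L1: P0=I P1=I P2=I P3=M  mem[L1]=25
8. P2: load  L2  bus=[BusRd]  L2: P0=I P1=I P2=E P3=I  mem[L2]=60
9. P0: load  L2  bus=[BusRd]  L2: P0=S P1=I P2=S P3=I  mem[L2]=60
10. P3: load  L0  bus=[BusRd]  L0: P0=I P1=S P2=I P3=S  mem[L0]=10
11. P3: load  L0  bus=[-]  L0: P0=I P1=S P2=I P3=S  mem[L0]=10
12. P0: load  L1  bus=[BusRd,Flush]  L1: P0=S P1=I P2=I P3=S  mem[L1]=42
13. P2: store L0 := 54  bus=[BusRdX]  L0: P0=I P1=I P2=M P3=I  mem[L0]=10
14. P1: store L3 := 66  bus=[BusRdX]  L3: P0=I P1=M P2=I P3=I  mem[L3]=20
15. P2: load  L0  bus=[-]  L0: P0=I P1=I P2=M P3=I  mem[L0]=10
16. P2: load  L1  bus=[BusRd]  L1: P0=S P1=I P2=S P3=S  mem[L1]=42
17. P0: store L0 := 70  bus=[BusRdX,Flush]  L0: P0=M P1=I P2=I P3=I  mem[L0]=54
18. P1: store L0 := 78  bus=[BusRdX,Flush]  L0: P0=I P1=M P2=I P3=I  mem[L0]=70
19. P3: load  L0  bus=[BusRd,Flush]  L0: P0=I P1=S P2=I P3=S  mem[L0]=78
20. P0: store L0 := 25  bus=[BusRdX]  L0: P0=M P1=I P2=I P3=I  mem[L0]=78
21. P2: load  L1  bus=[-]  L1: P0=S P1=I P2=S P3=S  mem[L1]=42
22. P2: store L0 := 78  bus=[BusRdX,Flush]  L0: P0=I P1=I P2=M P3=I  mem[L0]=25
23. P1: load  L0  bus=[BusRd,Flush]  L0: P0=I P1=S P2=S P3=I  mem[L0]=78
24. P1: load  L3  bus=[-]  L3: P0=I P1=M P2=I P3=I  mem[L3]=20
25. P3: store L0 := 53  bus=[BusRdX]  L0: P0=I P1=I P2=I P3=M  mem[L0]=78
26. P1: store L0 := 12  bus=[BusRdX,Flush]  L0: P0=I P1=M P2=I P3=I  mem[L0]=53
27. P0: store L2 := 98  bus=[BusUpgr]  L2: P0=M P1=I P2=I P3=I  mem[L2]=60

memory[L3] = 20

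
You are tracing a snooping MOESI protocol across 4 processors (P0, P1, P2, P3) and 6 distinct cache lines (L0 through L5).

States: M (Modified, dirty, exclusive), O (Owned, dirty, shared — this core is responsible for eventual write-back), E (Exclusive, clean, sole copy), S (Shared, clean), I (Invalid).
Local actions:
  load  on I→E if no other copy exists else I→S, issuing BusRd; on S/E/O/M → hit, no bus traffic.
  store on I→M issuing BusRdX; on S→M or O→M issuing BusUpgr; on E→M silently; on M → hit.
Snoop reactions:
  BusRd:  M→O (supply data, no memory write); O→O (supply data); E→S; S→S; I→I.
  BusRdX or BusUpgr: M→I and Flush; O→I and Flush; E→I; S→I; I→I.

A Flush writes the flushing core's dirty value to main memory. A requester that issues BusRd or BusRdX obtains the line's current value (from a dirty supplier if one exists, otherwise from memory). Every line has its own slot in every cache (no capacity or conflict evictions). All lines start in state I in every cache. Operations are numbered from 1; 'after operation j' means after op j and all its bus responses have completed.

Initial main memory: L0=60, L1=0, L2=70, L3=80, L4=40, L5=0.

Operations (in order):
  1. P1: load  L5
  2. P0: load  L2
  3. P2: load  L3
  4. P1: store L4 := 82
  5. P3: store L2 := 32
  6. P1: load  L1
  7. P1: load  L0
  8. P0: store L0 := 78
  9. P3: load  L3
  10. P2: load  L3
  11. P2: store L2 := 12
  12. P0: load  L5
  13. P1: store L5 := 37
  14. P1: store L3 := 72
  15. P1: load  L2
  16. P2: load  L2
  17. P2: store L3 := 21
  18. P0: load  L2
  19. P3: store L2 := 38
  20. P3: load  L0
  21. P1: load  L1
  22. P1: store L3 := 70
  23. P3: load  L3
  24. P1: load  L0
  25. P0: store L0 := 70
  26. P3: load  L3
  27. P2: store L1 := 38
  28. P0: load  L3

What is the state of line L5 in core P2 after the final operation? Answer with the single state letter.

step 1: P1: load  L5  ⟶  IEII  (L5)  txn=BusRd  M[L5]=0
step 2: P0: load  L2  ⟶  EIII  (L2)  txn=BusRd  M[L2]=70
step 3: P2: load  L3  ⟶  IIEI  (L3)  txn=BusRd  M[L3]=80
step 4: P1: store L4 := 82  ⟶  IMII  (L4)  txn=BusRdX  M[L4]=40
step 5: P3: store L2 := 32  ⟶  IIIM  (L2)  txn=BusRdX  M[L2]=70
step 6: P1: load  L1  ⟶  IEII  (L1)  txn=BusRd  M[L1]=0
step 7: P1: load  L0  ⟶  IEII  (L0)  txn=BusRd  M[L0]=60
step 8: P0: store L0 := 78  ⟶  MIII  (L0)  txn=BusRdX  M[L0]=60
step 9: P3: load  L3  ⟶  IISS  (L3)  txn=BusRd  M[L3]=80
step 10: P2: load  L3  ⟶  IISS  (L3)  txn=∅  M[L3]=80
step 11: P2: store L2 := 12  ⟶  IIMI  (L2)  txn=BusRdX+Flush  M[L2]=32
step 12: P0: load  L5  ⟶  SSII  (L5)  txn=BusRd  M[L5]=0
step 13: P1: store L5 := 37  ⟶  IMII  (L5)  txn=BusUpgr  M[L5]=0
step 14: P1: store L3 := 72  ⟶  IMII  (L3)  txn=BusRdX  M[L3]=80
step 15: P1: load  L2  ⟶  ISOI  (L2)  txn=BusRd  M[L2]=32
step 16: P2: load  L2  ⟶  ISOI  (L2)  txn=∅  M[L2]=32
step 17: P2: store L3 := 21  ⟶  IIMI  (L3)  txn=BusRdX+Flush  M[L3]=72
step 18: P0: load  L2  ⟶  SSOI  (L2)  txn=BusRd  M[L2]=32
step 19: P3: store L2 := 38  ⟶  IIIM  (L2)  txn=BusRdX+Flush  M[L2]=12
step 20: P3: load  L0  ⟶  OIIS  (L0)  txn=BusRd  M[L0]=60
step 21: P1: load  L1  ⟶  IEII  (L1)  txn=∅  M[L1]=0
step 22: P1: store L3 := 70  ⟶  IMII  (L3)  txn=BusRdX+Flush  M[L3]=21
step 23: P3: load  L3  ⟶  IOIS  (L3)  txn=BusRd  M[L3]=21
step 24: P1: load  L0  ⟶  OSIS  (L0)  txn=BusRd  M[L0]=60
step 25: P0: store L0 := 70  ⟶  MIII  (L0)  txn=BusUpgr  M[L0]=60
step 26: P3: load  L3  ⟶  IOIS  (L3)  txn=∅  M[L3]=21
step 27: P2: store L1 := 38  ⟶  IIMI  (L1)  txn=BusRdX  M[L1]=0
step 28: P0: load  L3  ⟶  SOIS  (L3)  txn=BusRd  M[L3]=21

state = I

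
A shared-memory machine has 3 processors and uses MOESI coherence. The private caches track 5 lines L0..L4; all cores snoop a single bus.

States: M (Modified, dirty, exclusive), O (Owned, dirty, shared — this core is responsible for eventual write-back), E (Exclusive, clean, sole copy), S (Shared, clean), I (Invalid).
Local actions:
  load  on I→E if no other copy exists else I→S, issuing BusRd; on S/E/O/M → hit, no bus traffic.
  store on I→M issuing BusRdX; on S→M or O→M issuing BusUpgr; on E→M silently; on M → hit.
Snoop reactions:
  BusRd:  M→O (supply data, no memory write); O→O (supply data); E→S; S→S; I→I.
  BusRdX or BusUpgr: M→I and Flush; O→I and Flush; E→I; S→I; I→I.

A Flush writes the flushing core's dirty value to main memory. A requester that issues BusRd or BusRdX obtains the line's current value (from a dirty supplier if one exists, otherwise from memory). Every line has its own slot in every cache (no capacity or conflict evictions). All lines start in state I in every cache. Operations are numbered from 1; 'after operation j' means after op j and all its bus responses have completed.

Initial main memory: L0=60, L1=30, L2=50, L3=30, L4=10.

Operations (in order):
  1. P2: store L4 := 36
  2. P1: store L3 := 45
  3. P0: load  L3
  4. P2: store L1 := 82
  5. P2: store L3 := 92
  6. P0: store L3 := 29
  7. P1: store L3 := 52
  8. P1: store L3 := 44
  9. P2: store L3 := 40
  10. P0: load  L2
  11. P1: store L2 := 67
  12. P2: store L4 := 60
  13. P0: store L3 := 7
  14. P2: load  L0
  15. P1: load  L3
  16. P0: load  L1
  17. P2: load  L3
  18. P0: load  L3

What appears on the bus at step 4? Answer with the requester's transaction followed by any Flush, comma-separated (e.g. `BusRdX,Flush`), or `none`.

step 1: P2: store L4 := 36  ⟶  IIM  (L4)  txn=BusRdX  M[L4]=10
step 2: P1: store L3 := 45  ⟶  IMI  (L3)  txn=BusRdX  M[L3]=30
step 3: P0: load  L3  ⟶  SOI  (L3)  txn=BusRd  M[L3]=30
step 4: P2: store L1 := 82  ⟶  IIM  (L1)  txn=BusRdX  M[L1]=30
step 5: P2: store L3 := 92  ⟶  IIM  (L3)  txn=BusRdX+Flush  M[L3]=45
step 6: P0: store L3 := 29  ⟶  MII  (L3)  txn=BusRdX+Flush  M[L3]=92
step 7: P1: store L3 := 52  ⟶  IMI  (L3)  txn=BusRdX+Flush  M[L3]=29
step 8: P1: store L3 := 44  ⟶  IMI  (L3)  txn=∅  M[L3]=29
step 9: P2: store L3 := 40  ⟶  IIM  (L3)  txn=BusRdX+Flush  M[L3]=44
step 10: P0: load  L2  ⟶  EII  (L2)  txn=BusRd  M[L2]=50
step 11: P1: store L2 := 67  ⟶  IMI  (L2)  txn=BusRdX  M[L2]=50
step 12: P2: store L4 := 60  ⟶  IIM  (L4)  txn=∅  M[L4]=10
step 13: P0: store L3 := 7  ⟶  MII  (L3)  txn=BusRdX+Flush  M[L3]=40
step 14: P2: load  L0  ⟶  IIE  (L0)  txn=BusRd  M[L0]=60
step 15: P1: load  L3  ⟶  OSI  (L3)  txn=BusRd  M[L3]=40
step 16: P0: load  L1  ⟶  SIO  (L1)  txn=BusRd  M[L1]=30
step 17: P2: load  L3  ⟶  OSS  (L3)  txn=BusRd  M[L3]=40
step 18: P0: load  L3  ⟶  OSS  (L3)  txn=∅  M[L3]=40

bus = BusRdX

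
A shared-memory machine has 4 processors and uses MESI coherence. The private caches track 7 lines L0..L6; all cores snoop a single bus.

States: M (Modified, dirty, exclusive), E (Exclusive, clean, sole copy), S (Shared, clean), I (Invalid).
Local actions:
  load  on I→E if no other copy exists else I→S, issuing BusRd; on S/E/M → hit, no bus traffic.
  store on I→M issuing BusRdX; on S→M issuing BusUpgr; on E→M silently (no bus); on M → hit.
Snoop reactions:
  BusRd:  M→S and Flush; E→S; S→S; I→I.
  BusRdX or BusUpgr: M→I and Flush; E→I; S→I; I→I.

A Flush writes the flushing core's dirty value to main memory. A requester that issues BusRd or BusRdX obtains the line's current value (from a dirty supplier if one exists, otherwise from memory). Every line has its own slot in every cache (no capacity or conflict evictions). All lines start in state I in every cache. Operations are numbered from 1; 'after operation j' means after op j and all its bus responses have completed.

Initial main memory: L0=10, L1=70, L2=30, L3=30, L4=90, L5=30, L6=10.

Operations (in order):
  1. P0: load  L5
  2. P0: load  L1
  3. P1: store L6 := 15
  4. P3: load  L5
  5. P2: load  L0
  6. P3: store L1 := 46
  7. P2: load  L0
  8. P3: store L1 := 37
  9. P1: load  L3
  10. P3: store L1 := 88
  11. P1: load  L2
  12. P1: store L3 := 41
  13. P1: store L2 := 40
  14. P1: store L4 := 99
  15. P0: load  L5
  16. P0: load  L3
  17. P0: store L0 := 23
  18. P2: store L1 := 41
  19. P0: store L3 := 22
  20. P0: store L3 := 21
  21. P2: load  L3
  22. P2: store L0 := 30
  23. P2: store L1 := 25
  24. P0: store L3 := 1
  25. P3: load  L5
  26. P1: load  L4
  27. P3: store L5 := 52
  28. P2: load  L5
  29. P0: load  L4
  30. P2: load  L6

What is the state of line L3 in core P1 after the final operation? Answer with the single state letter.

[1] P0: load  L5 | P0:E(30), P1:I, P2:I, P3:I | bus: BusRd
[2] P0: load  L1 | P0:E(70), P1:I, P2:I, P3:I | bus: BusRd
[3] P1: store L6 := 15 | P0:I, P1:M(15), P2:I, P3:I | bus: BusRdX
[4] P3: load  L5 | P0:S(30), P1:I, P2:I, P3:S(30) | bus: BusRd
[5] P2: load  L0 | P0:I, P1:I, P2:E(10), P3:I | bus: BusRd
[6] P3: store L1 := 46 | P0:I, P1:I, P2:I, P3:M(46) | bus: BusRdX
[7] P2: load  L0 | P0:I, P1:I, P2:E(10), P3:I | bus: none
[8] P3: store L1 := 37 | P0:I, P1:I, P2:I, P3:M(37) | bus: none
[9] P1: load  L3 | P0:I, P1:E(30), P2:I, P3:I | bus: BusRd
[10] P3: store L1 := 88 | P0:I, P1:I, P2:I, P3:M(88) | bus: none
[11] P1: load  L2 | P0:I, P1:E(30), P2:I, P3:I | bus: BusRd
[12] P1: store L3 := 41 | P0:I, P1:M(41), P2:I, P3:I | bus: none
[13] P1: store L2 := 40 | P0:I, P1:M(40), P2:I, P3:I | bus: none
[14] P1: store L4 := 99 | P0:I, P1:M(99), P2:I, P3:I | bus: BusRdX
[15] P0: load  L5 | P0:S(30), P1:I, P2:I, P3:S(30) | bus: none
[16] P0: load  L3 | P0:S(41), P1:S(41), P2:I, P3:I | bus: BusRd,Flush
[17] P0: store L0 := 23 | P0:M(23), P1:I, P2:I, P3:I | bus: BusRdX
[18] P2: store L1 := 41 | P0:I, P1:I, P2:M(41), P3:I | bus: BusRdX,Flush
[19] P0: store L3 := 22 | P0:M(22), P1:I, P2:I, P3:I | bus: BusUpgr
[20] P0: store L3 := 21 | P0:M(21), P1:I, P2:I, P3:I | bus: none
[21] P2: load  L3 | P0:S(21), P1:I, P2:S(21), P3:I | bus: BusRd,Flush
[22] P2: store L0 := 30 | P0:I, P1:I, P2:M(30), P3:I | bus: BusRdX,Flush
[23] P2: store L1 := 25 | P0:I, P1:I, P2:M(25), P3:I | bus: none
[24] P0: store L3 := 1 | P0:M(1), P1:I, P2:I, P3:I | bus: BusUpgr
[25] P3: load  L5 | P0:S(30), P1:I, P2:I, P3:S(30) | bus: none
[26] P1: load  L4 | P0:I, P1:M(99), P2:I, P3:I | bus: none
[27] P3: store L5 := 52 | P0:I, P1:I, P2:I, P3:M(52) | bus: BusUpgr
[28] P2: load  L5 | P0:I, P1:I, P2:S(52), P3:S(52) | bus: BusRd,Flush
[29] P0: load  L4 | P0:S(99), P1:S(99), P2:I, P3:I | bus: BusRd,Flush
[30] P2: load  L6 | P0:I, P1:S(15), P2:S(15), P3:I | bus: BusRd,Flush

state = I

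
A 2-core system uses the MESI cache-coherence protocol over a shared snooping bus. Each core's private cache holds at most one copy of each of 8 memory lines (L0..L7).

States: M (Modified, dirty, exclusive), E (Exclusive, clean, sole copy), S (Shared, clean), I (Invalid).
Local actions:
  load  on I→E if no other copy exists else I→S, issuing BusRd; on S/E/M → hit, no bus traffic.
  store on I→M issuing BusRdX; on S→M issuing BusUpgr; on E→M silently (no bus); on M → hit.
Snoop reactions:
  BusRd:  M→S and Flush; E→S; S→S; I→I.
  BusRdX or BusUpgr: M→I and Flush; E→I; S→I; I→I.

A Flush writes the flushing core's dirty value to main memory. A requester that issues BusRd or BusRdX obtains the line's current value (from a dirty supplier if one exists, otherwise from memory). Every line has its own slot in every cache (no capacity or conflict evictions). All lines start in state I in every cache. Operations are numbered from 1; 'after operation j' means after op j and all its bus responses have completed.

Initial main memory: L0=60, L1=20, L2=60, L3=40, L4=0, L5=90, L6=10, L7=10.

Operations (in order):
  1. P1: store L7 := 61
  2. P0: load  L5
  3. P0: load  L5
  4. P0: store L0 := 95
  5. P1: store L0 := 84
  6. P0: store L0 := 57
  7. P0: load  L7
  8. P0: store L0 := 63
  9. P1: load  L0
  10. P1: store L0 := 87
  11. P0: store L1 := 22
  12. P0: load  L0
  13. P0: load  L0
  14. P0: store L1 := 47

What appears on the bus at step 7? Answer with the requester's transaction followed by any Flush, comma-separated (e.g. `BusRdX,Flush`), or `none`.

[1] P1: store L7 := 61 | P0:I, P1:M(61) | bus: BusRdX
[2] P0: load  L5 | P0:E(90), P1:I | bus: BusRd
[3] P0: load  L5 | P0:E(90), P1:I | bus: none
[4] P0: store L0 := 95 | P0:M(95), P1:I | bus: BusRdX
[5] P1: store L0 := 84 | P0:I, P1:M(84) | bus: BusRdX,Flush
[6] P0: store L0 := 57 | P0:M(57), P1:I | bus: BusRdX,Flush
[7] P0: load  L7 | P0:S(61), P1:S(61) | bus: BusRd,Flush
[8] P0: store L0 := 63 | P0:M(63), P1:I | bus: none
[9] P1: load  L0 | P0:S(63), P1:S(63) | bus: BusRd,Flush
[10] P1: store L0 := 87 | P0:I, P1:M(87) | bus: BusUpgr
[11] P0: store L1 := 22 | P0:M(22), P1:I | bus: BusRdX
[12] P0: load  L0 | P0:S(87), P1:S(87) | bus: BusRd,Flush
[13] P0: load  L0 | P0:S(87), P1:S(87) | bus: none
[14] P0: store L1 := 47 | P0:M(47), P1:I | bus: none

bus = BusRd,Flush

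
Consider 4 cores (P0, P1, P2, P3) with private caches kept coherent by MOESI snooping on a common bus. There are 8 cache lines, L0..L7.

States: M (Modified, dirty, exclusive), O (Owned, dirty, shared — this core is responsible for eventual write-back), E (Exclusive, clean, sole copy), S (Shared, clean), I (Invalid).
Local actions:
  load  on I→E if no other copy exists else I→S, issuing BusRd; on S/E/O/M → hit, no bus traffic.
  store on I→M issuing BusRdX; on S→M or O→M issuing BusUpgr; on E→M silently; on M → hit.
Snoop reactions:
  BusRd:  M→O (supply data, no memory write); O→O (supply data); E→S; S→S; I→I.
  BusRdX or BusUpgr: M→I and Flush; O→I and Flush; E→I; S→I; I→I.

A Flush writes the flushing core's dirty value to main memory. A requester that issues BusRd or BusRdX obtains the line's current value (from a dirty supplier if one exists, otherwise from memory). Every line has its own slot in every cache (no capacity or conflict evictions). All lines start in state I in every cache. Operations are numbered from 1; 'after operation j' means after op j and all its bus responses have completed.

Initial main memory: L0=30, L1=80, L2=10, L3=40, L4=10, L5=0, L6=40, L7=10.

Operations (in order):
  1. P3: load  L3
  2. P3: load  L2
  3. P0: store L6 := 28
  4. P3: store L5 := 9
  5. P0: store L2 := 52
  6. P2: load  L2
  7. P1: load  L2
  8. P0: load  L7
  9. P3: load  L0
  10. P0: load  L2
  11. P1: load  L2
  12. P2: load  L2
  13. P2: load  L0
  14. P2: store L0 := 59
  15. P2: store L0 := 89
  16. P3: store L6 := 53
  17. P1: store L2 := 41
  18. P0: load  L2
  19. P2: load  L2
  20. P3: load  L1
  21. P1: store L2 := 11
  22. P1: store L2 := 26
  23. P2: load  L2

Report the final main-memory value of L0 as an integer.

memory[L0] = 30

step 1: P3: load  L3  ⟶  IIIE  (L3)  txn=BusRd  M[L3]=40
step 2: P3: load  L2  ⟶  IIIE  (L2)  txn=BusRd  M[L2]=10
step 3: P0: store L6 := 28  ⟶  MIII  (L6)  txn=BusRdX  M[L6]=40
step 4: P3: store L5 := 9  ⟶  IIIM  (L5)  txn=BusRdX  M[L5]=0
step 5: P0: store L2 := 52  ⟶  MIII  (L2)  txn=BusRdX  M[L2]=10
step 6: P2: load  L2  ⟶  OISI  (L2)  txn=BusRd  M[L2]=10
step 7: P1: load  L2  ⟶  OSSI  (L2)  txn=BusRd  M[L2]=10
step 8: P0: load  L7  ⟶  EIII  (L7)  txn=BusRd  M[L7]=10
step 9: P3: load  L0  ⟶  IIIE  (L0)  txn=BusRd  M[L0]=30
step 10: P0: load  L2  ⟶  OSSI  (L2)  txn=∅  M[L2]=10
step 11: P1: load  L2  ⟶  OSSI  (L2)  txn=∅  M[L2]=10
step 12: P2: load  L2  ⟶  OSSI  (L2)  txn=∅  M[L2]=10
step 13: P2: load  L0  ⟶  IISS  (L0)  txn=BusRd  M[L0]=30
step 14: P2: store L0 := 59  ⟶  IIMI  (L0)  txn=BusUpgr  M[L0]=30
step 15: P2: store L0 := 89  ⟶  IIMI  (L0)  txn=∅  M[L0]=30
step 16: P3: store L6 := 53  ⟶  IIIM  (L6)  txn=BusRdX+Flush  M[L6]=28
step 17: P1: store L2 := 41  ⟶  IMII  (L2)  txn=BusUpgr+Flush  M[L2]=52
step 18: P0: load  L2  ⟶  SOII  (L2)  txn=BusRd  M[L2]=52
step 19: P2: load  L2  ⟶  SOSI  (L2)  txn=BusRd  M[L2]=52
step 20: P3: load  L1  ⟶  IIIE  (L1)  txn=BusRd  M[L1]=80
step 21: P1: store L2 := 11  ⟶  IMII  (L2)  txn=BusUpgr  M[L2]=52
step 22: P1: store L2 := 26  ⟶  IMII  (L2)  txn=∅  M[L2]=52
step 23: P2: load  L2  ⟶  IOSI  (L2)  txn=BusRd  M[L2]=52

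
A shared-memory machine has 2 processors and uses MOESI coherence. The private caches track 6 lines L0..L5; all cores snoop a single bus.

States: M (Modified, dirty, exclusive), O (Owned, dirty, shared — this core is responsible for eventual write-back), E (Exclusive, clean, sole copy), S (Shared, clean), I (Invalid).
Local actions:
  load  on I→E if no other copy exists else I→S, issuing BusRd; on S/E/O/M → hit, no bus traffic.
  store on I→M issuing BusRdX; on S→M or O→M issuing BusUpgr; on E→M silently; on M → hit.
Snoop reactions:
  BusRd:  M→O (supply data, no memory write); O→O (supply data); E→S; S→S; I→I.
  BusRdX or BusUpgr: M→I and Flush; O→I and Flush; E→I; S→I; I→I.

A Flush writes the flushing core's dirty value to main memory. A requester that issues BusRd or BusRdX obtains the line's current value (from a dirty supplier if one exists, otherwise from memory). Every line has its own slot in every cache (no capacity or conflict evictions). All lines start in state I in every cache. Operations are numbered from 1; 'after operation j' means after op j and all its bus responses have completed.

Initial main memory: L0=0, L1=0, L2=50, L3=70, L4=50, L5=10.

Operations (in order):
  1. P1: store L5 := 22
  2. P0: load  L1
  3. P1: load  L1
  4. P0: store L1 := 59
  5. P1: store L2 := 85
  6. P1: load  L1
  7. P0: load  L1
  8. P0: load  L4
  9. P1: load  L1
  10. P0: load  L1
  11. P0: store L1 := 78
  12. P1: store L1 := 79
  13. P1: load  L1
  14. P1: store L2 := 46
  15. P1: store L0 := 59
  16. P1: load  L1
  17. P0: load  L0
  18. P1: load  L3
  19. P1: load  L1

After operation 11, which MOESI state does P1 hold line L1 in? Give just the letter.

state = I

[1] P1: store L5 := 22 | P0:I, P1:M(22) | bus: BusRdX
[2] P0: load  L1 | P0:E(0), P1:I | bus: BusRd
[3] P1: load  L1 | P0:S(0), P1:S(0) | bus: BusRd
[4] P0: store L1 := 59 | P0:M(59), P1:I | bus: BusUpgr
[5] P1: store L2 := 85 | P0:I, P1:M(85) | bus: BusRdX
[6] P1: load  L1 | P0:O(59), P1:S(59) | bus: BusRd
[7] P0: load  L1 | P0:O(59), P1:S(59) | bus: none
[8] P0: load  L4 | P0:E(50), P1:I | bus: BusRd
[9] P1: load  L1 | P0:O(59), P1:S(59) | bus: none
[10] P0: load  L1 | P0:O(59), P1:S(59) | bus: none
[11] P0: store L1 := 78 | P0:M(78), P1:I | bus: BusUpgr
[12] P1: store L1 := 79 | P0:I, P1:M(79) | bus: BusRdX,Flush
[13] P1: load  L1 | P0:I, P1:M(79) | bus: none
[14] P1: store L2 := 46 | P0:I, P1:M(46) | bus: none
[15] P1: store L0 := 59 | P0:I, P1:M(59) | bus: BusRdX
[16] P1: load  L1 | P0:I, P1:M(79) | bus: none
[17] P0: load  L0 | P0:S(59), P1:O(59) | bus: BusRd
[18] P1: load  L3 | P0:I, P1:E(70) | bus: BusRd
[19] P1: load  L1 | P0:I, P1:M(79) | bus: none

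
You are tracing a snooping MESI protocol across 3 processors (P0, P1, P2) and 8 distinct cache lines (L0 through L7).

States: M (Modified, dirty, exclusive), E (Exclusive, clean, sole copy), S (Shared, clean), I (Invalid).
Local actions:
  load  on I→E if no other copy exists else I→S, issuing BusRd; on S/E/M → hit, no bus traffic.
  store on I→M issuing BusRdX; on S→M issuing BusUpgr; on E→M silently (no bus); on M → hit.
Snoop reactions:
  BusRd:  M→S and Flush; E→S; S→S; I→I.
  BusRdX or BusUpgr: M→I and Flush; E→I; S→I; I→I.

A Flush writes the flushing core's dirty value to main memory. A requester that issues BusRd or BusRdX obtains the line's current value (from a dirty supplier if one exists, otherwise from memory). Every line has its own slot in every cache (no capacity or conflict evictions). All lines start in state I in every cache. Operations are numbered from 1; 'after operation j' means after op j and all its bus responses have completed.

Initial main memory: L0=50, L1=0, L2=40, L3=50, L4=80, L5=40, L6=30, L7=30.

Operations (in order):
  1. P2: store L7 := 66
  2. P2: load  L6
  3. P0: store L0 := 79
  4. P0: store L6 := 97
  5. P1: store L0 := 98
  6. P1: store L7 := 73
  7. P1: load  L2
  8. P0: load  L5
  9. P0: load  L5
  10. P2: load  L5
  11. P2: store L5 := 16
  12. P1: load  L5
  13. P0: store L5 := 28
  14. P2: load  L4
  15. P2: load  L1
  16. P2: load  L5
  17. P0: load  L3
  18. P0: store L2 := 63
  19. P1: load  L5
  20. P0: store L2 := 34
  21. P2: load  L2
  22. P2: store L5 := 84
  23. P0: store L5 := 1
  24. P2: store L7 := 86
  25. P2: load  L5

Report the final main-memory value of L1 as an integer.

  op1 P2: store L7 := 66 → I/I/M on L7; bus BusRdX; mem=30
  op2 P2: load  L6 → I/I/E on L6; bus BusRd; mem=30
  op3 P0: store L0 := 79 → M/I/I on L0; bus BusRdX; mem=50
  op4 P0: store L6 := 97 → M/I/I on L6; bus BusRdX; mem=30
  op5 P1: store L0 := 98 → I/M/I on L0; bus BusRdX Flush; mem=79
  op6 P1: store L7 := 73 → I/M/I on L7; bus BusRdX Flush; mem=66
  op7 P1: load  L2 → I/E/I on L2; bus BusRd; mem=40
  op8 P0: load  L5 → E/I/I on L5; bus BusRd; mem=40
  op9 P0: load  L5 → E/I/I on L5; bus (none); mem=40
  op10 P2: load  L5 → S/I/S on L5; bus BusRd; mem=40
  op11 P2: store L5 := 16 → I/I/M on L5; bus BusUpgr; mem=40
  op12 P1: load  L5 → I/S/S on L5; bus BusRd Flush; mem=16
  op13 P0: store L5 := 28 → M/I/I on L5; bus BusRdX; mem=16
  op14 P2: load  L4 → I/I/E on L4; bus BusRd; mem=80
  op15 P2: load  L1 → I/I/E on L1; bus BusRd; mem=0
  op16 P2: load  L5 → S/I/S on L5; bus BusRd Flush; mem=28
  op17 P0: load  L3 → E/I/I on L3; bus BusRd; mem=50
  op18 P0: store L2 := 63 → M/I/I on L2; bus BusRdX; mem=40
  op19 P1: load  L5 → S/S/S on L5; bus BusRd; mem=28
  op20 P0: store L2 := 34 → M/I/I on L2; bus (none); mem=40
  op21 P2: load  L2 → S/I/S on L2; bus BusRd Flush; mem=34
  op22 P2: store L5 := 84 → I/I/M on L5; bus BusUpgr; mem=28
  op23 P0: store L5 := 1 → M/I/I on L5; bus BusRdX Flush; mem=84
  op24 P2: store L7 := 86 → I/I/M on L7; bus BusRdX Flush; mem=73
  op25 P2: load  L5 → S/I/S on L5; bus BusRd Flush; mem=1

memory[L1] = 0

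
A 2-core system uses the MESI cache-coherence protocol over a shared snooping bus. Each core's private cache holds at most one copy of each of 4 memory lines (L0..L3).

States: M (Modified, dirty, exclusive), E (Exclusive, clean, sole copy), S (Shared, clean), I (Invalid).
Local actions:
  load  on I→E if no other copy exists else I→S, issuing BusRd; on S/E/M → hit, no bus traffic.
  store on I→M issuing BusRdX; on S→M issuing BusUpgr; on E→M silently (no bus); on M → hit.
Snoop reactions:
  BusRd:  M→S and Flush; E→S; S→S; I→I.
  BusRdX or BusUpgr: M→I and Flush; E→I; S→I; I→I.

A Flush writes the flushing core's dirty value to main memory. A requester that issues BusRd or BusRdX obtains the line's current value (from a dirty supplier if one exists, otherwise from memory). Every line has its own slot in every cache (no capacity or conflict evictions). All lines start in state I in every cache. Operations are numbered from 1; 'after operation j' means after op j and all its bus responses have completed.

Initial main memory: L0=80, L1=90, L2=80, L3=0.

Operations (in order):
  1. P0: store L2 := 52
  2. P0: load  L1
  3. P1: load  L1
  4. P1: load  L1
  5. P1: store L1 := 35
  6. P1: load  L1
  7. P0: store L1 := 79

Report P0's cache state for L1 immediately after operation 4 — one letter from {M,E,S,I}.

1. P0: store L2 := 52  bus=[BusRdX]  L2: P0=M P1=I  mem[L2]=80
2. P0: load  L1  bus=[BusRd]  L1: P0=E P1=I  mem[L1]=90
3. P1: load  L1  bus=[BusRd]  L1: P0=S P1=S  mem[L1]=90
4. P1: load  L1  bus=[-]  L1: P0=S P1=S  mem[L1]=90
5. P1: store L1 := 35  bus=[BusUpgr]  L1: P0=I P1=M  mem[L1]=90
6. P1: load  L1  bus=[-]  L1: P0=I P1=M  mem[L1]=90
7. P0: store L1 := 79  bus=[BusRdX,Flush]  L1: P0=M P1=I  mem[L1]=35

state = S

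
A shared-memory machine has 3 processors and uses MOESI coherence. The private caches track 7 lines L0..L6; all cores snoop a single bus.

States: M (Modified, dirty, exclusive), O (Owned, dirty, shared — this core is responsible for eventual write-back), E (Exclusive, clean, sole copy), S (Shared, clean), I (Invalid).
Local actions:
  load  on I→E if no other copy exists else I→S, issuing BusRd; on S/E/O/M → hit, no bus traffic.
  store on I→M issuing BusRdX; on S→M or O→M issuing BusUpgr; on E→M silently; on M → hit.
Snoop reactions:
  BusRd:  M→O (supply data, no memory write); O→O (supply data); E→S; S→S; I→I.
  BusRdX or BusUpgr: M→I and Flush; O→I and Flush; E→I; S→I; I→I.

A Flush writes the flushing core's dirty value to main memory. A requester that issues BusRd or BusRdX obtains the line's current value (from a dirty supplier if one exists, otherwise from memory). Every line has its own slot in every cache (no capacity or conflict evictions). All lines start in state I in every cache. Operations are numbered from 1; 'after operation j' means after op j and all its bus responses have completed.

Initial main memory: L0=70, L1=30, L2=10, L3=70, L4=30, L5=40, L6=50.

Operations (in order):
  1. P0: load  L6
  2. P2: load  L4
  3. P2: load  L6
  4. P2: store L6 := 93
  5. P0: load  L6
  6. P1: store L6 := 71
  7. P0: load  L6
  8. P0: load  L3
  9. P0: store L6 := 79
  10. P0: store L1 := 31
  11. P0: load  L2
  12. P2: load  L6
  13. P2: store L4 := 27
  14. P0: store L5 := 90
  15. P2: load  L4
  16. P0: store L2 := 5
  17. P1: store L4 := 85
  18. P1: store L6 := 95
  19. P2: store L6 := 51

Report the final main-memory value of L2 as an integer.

1. P0: load  L6  bus=[BusRd]  L6: P0=E P1=I P2=I  mem[L6]=50
2. P2: load  L4  bus=[BusRd]  L4: P0=I P1=I P2=E  mem[L4]=30
3. P2: load  L6  bus=[BusRd]  L6: P0=S P1=I P2=S  mem[L6]=50
4. P2: store L6 := 93  bus=[BusUpgr]  L6: P0=I P1=I P2=M  mem[L6]=50
5. P0: load  L6  bus=[BusRd]  L6: P0=S P1=I P2=O  mem[L6]=50
6. P1: store L6 := 71  bus=[BusRdX,Flush]  L6: P0=I P1=M P2=I  mem[L6]=93
7. P0: load  L6  bus=[BusRd]  L6: P0=S P1=O P2=I  mem[L6]=93
8. P0: load  L3  bus=[BusRd]  L3: P0=E P1=I P2=I  mem[L3]=70
9. P0: store L6 := 79  bus=[BusUpgr,Flush]  L6: P0=M P1=I P2=I  mem[L6]=71
10. P0: store L1 := 31  bus=[BusRdX]  L1: P0=M P1=I P2=I  mem[L1]=30
11. P0: load  L2  bus=[BusRd]  L2: P0=E P1=I P2=I  mem[L2]=10
12. P2: load  L6  bus=[BusRd]  L6: P0=O P1=I P2=S  mem[L6]=71
13. P2: store L4 := 27  bus=[-]  L4: P0=I P1=I P2=M  mem[L4]=30
14. P0: store L5 := 90  bus=[BusRdX]  L5: P0=M P1=I P2=I  mem[L5]=40
15. P2: load  L4  bus=[-]  L4: P0=I P1=I P2=M  mem[L4]=30
16. P0: store L2 := 5  bus=[-]  L2: P0=M P1=I P2=I  mem[L2]=10
17. P1: store L4 := 85  bus=[BusRdX,Flush]  L4: P0=I P1=M P2=I  mem[L4]=27
18. P1: store L6 := 95  bus=[BusRdX,Flush]  L6: P0=I P1=M P2=I  mem[L6]=79
19. P2: store L6 := 51  bus=[BusRdX,Flush]  L6: P0=I P1=I P2=M  mem[L6]=95

memory[L2] = 10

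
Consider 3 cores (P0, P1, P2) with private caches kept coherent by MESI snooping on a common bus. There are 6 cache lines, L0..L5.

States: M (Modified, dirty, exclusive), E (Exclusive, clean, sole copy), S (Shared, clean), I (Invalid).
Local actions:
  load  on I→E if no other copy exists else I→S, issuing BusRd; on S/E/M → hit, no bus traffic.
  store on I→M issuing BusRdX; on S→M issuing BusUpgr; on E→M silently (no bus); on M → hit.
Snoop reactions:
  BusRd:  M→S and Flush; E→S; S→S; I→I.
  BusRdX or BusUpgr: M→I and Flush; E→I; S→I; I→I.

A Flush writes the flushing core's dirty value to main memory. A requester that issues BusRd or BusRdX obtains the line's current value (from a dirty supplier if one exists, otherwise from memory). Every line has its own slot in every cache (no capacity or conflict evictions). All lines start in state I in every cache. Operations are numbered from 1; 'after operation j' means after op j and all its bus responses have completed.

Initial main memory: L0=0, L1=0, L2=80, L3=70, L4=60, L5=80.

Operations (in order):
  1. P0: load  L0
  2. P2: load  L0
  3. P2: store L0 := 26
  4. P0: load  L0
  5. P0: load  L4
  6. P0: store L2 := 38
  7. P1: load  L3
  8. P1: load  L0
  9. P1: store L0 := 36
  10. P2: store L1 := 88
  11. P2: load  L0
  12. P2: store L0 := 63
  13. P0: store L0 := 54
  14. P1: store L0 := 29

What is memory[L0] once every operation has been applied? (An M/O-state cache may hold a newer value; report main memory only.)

memory[L0] = 54

step 1: P0: load  L0  ⟶  EII  (L0)  txn=BusRd  M[L0]=0
step 2: P2: load  L0  ⟶  SIS  (L0)  txn=BusRd  M[L0]=0
step 3: P2: store L0 := 26  ⟶  IIM  (L0)  txn=BusUpgr  M[L0]=0
step 4: P0: load  L0  ⟶  SIS  (L0)  txn=BusRd+Flush  M[L0]=26
step 5: P0: load  L4  ⟶  EII  (L4)  txn=BusRd  M[L4]=60
step 6: P0: store L2 := 38  ⟶  MII  (L2)  txn=BusRdX  M[L2]=80
step 7: P1: load  L3  ⟶  IEI  (L3)  txn=BusRd  M[L3]=70
step 8: P1: load  L0  ⟶  SSS  (L0)  txn=BusRd  M[L0]=26
step 9: P1: store L0 := 36  ⟶  IMI  (L0)  txn=BusUpgr  M[L0]=26
step 10: P2: store L1 := 88  ⟶  IIM  (L1)  txn=BusRdX  M[L1]=0
step 11: P2: load  L0  ⟶  ISS  (L0)  txn=BusRd+Flush  M[L0]=36
step 12: P2: store L0 := 63  ⟶  IIM  (L0)  txn=BusUpgr  M[L0]=36
step 13: P0: store L0 := 54  ⟶  MII  (L0)  txn=BusRdX+Flush  M[L0]=63
step 14: P1: store L0 := 29  ⟶  IMI  (L0)  txn=BusRdX+Flush  M[L0]=54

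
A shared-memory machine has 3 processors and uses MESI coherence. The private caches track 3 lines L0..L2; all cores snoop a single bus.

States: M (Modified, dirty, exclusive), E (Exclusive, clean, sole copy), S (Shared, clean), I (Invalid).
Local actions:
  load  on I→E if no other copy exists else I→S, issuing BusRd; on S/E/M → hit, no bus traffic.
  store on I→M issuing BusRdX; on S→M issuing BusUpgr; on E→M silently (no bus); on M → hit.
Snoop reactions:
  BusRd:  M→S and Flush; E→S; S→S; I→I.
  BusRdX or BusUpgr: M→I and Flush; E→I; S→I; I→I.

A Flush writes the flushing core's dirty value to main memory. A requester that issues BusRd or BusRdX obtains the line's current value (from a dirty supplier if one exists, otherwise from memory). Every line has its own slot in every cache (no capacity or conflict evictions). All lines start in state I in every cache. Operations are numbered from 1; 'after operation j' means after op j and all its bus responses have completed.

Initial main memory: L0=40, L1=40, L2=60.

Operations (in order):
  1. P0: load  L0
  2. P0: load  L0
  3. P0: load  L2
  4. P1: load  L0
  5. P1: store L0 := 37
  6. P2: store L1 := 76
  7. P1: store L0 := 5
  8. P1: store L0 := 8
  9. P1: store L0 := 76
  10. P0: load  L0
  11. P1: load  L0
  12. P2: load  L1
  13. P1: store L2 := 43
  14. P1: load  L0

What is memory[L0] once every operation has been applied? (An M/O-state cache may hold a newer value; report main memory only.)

memory[L0] = 76

step 1: P0: load  L0  ⟶  EII  (L0)  txn=BusRd  M[L0]=40
step 2: P0: load  L0  ⟶  EII  (L0)  txn=∅  M[L0]=40
step 3: P0: load  L2  ⟶  EII  (L2)  txn=BusRd  M[L2]=60
step 4: P1: load  L0  ⟶  SSI  (L0)  txn=BusRd  M[L0]=40
step 5: P1: store L0 := 37  ⟶  IMI  (L0)  txn=BusUpgr  M[L0]=40
step 6: P2: store L1 := 76  ⟶  IIM  (L1)  txn=BusRdX  M[L1]=40
step 7: P1: store L0 := 5  ⟶  IMI  (L0)  txn=∅  M[L0]=40
step 8: P1: store L0 := 8  ⟶  IMI  (L0)  txn=∅  M[L0]=40
step 9: P1: store L0 := 76  ⟶  IMI  (L0)  txn=∅  M[L0]=40
step 10: P0: load  L0  ⟶  SSI  (L0)  txn=BusRd+Flush  M[L0]=76
step 11: P1: load  L0  ⟶  SSI  (L0)  txn=∅  M[L0]=76
step 12: P2: load  L1  ⟶  IIM  (L1)  txn=∅  M[L1]=40
step 13: P1: store L2 := 43  ⟶  IMI  (L2)  txn=BusRdX  M[L2]=60
step 14: P1: load  L0  ⟶  SSI  (L0)  txn=∅  M[L0]=76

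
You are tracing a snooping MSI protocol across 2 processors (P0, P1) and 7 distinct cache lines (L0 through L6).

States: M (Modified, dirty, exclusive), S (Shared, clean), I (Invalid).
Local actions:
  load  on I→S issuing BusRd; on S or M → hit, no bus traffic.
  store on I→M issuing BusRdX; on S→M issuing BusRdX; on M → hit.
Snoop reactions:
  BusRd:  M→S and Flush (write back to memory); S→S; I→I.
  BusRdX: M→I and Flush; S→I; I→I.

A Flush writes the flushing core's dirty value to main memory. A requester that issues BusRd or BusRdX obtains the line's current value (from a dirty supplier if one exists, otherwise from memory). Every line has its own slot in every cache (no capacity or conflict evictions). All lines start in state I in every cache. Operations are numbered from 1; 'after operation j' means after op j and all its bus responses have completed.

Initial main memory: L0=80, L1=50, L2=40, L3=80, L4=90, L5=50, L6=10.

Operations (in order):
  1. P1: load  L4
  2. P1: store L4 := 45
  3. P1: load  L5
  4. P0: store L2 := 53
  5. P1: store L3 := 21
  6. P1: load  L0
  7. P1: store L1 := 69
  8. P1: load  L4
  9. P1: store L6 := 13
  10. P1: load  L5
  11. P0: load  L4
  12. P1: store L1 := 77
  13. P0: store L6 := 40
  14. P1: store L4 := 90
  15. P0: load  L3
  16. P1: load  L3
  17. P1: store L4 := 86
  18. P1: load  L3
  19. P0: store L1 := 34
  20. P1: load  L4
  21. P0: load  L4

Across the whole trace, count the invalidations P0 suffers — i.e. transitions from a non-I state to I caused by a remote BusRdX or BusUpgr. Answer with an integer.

1. P1: load  L4  bus=[BusRd]  L4: P0=I P1=S  mem[L4]=90
2. P1: store L4 := 45  bus=[BusRdX]  L4: P0=I P1=M  mem[L4]=90
3. P1: load  L5  bus=[BusRd]  L5: P0=I P1=S  mem[L5]=50
4. P0: store L2 := 53  bus=[BusRdX]  L2: P0=M P1=I  mem[L2]=40
5. P1: store L3 := 21  bus=[BusRdX]  L3: P0=I P1=M  mem[L3]=80
6. P1: load  L0  bus=[BusRd]  L0: P0=I P1=S  mem[L0]=80
7. P1: store L1 := 69  bus=[BusRdX]  L1: P0=I P1=M  mem[L1]=50
8. P1: load  L4  bus=[-]  L4: P0=I P1=M  mem[L4]=90
9. P1: store L6 := 13  bus=[BusRdX]  L6: P0=I P1=M  mem[L6]=10
10. P1: load  L5  bus=[-]  L5: P0=I P1=S  mem[L5]=50
11. P0: load  L4  bus=[BusRd,Flush]  L4: P0=S P1=S  mem[L4]=45
12. P1: store L1 := 77  bus=[-]  L1: P0=I P1=M  mem[L1]=50
13. P0: store L6 := 40  bus=[BusRdX,Flush]  L6: P0=M P1=I  mem[L6]=13
14. P1: store L4 := 90  bus=[BusRdX]  L4: P0=I P1=M  mem[L4]=45
15. P0: load  L3  bus=[BusRd,Flush]  L3: P0=S P1=S  mem[L3]=21
16. P1: load  L3  bus=[-]  L3: P0=S P1=S  mem[L3]=21
17. P1: store L4 := 86  bus=[-]  L4: P0=I P1=M  mem[L4]=45
18. P1: load  L3  bus=[-]  L3: P0=S P1=S  mem[L3]=21
19. P0: store L1 := 34  bus=[BusRdX,Flush]  L1: P0=M P1=I  mem[L1]=77
20. P1: load  L4  bus=[-]  L4: P0=I P1=M  mem[L4]=45
21. P0: load  L4  bus=[BusRd,Flush]  L4: P0=S P1=S  mem[L4]=86

invalidations = 1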